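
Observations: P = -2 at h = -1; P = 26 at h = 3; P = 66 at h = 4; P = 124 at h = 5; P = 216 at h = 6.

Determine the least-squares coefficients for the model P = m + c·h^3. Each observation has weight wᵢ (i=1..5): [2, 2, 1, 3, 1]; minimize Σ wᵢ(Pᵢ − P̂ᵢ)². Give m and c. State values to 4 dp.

The normal equations are: 9·m + 707·c = 702;  707·m + 99087·c = 98788.
(Σwᵢ·1 = 9, Σwᵢ·h^3 = 707, Σwᵢ·h^3·h^3 = 99087, Σwᵢ·P = 702, Σwᵢ·h^3·P = 98788.)
Determinant 9·99087 − 707² = 391934.
m = (702·99087 − 707·98788)/391934 = -142021/195967; c = (9·98788 − 707·702)/391934 = 196389/195967.

m = -0.7247, c = 1.0022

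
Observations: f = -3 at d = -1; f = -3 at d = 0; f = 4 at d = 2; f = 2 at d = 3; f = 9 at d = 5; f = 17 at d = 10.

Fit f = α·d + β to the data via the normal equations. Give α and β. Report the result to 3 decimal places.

α = 1.899, β = -1.679

The normal equations are: 139·α + 19·β = 232;  19·α + 6·β = 26.
Determinant 139·6 − 19² = 473.
α = (232·6 − 19·26)/473 = 898/473; β = (139·26 − 19·232)/473 = -794/473.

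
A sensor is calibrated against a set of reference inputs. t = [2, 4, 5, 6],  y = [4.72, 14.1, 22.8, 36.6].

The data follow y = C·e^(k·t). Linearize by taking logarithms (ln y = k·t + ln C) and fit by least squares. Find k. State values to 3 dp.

With ln yᵢ as the transformed response and tᵢ as the regressor:
Over the data: Σt = 17.0000, Σ(t)² = 81.0000, Σln y = 10.9248, Σt·ln y = 50.9224.
Normal system: [[81.0000, 17.0000]; [17.0000, 4]]·[k, ln C]ᵀ = [50.9224, 10.9248]ᵀ.
Solving (det = 35.0000): k = 0.51338, ln C = 0.54935.

k = 0.513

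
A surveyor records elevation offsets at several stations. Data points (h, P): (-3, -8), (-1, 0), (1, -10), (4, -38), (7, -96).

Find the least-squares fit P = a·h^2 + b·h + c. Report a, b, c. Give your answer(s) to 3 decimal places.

a = -1.450, b = -3.039, c = -3.494

AᵀA·[a, b, c]ᵀ = AᵀP reads: 2740·a + 380·b + 76·c = -5394;  380·a + 76·b + 8·c = -810;  76·a + 8·b + 5·c = -152.
Solving the 3×3 system (Gaussian elimination) gives a = -2522/1739, b = -10569/3478, c = -6076/1739.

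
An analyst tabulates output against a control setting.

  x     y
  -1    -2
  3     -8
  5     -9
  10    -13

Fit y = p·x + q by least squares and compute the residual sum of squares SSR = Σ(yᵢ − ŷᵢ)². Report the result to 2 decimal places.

Setting ∂/∂p … = 0 gives: 135·p + 17·q = -197;  17·p + 4·q = -32.
(Σx·x = 135, Σx = 17, Σ1 = 4, Σx·y = -197, Σy = -32.)
Eliminating q: 4·(row 1) − 17·(row 2) gives 251·p = 4·(-197) − 17·(-32) = -244, so p = -244/251.
Then q = ((-32) − 17·(-244/251))/4 = -971/251.
Residuals: 225/251, -305/251, -68/251, 148/251; SSR = 678/251.

SSR = 2.70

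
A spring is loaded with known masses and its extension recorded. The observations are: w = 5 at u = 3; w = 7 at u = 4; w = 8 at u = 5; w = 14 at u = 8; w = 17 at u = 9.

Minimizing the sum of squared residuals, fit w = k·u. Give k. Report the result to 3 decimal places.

k = 1.785

Forming XᵀX = [[195]] and Xᵀw = [348]ᵀ gives XᵀX·[k]ᵀ = Xᵀw.
k = 348/195 = 1.78462.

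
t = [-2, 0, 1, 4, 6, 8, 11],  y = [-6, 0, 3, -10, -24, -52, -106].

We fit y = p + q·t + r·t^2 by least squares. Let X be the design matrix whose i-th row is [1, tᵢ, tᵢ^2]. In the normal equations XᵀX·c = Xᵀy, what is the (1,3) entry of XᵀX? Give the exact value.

242

Row 1 ↔ basis 1, column 3 ↔ basis t^2, so (XᵀX)_{1,3} = Σᵢ t^2 = (1)·(4) + (1)·(0) + (1)·(1) + (1)·(16) + (1)·(36) + (1)·(64) + (1)·(121) = 242.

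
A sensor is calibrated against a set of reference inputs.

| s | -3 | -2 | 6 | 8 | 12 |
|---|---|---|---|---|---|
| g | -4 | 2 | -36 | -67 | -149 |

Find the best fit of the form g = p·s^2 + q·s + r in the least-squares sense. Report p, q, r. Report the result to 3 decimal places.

p = -1.006, q = -0.682, r = 3.789

Compute the Gram sums: Σs^2·s^2 = 26225, Σs^2·s = 2421, Σs^2 = 257, Σs·s = 257, Σs = 21, Σ1 = 5.
Right-hand side: Σs^2·g = -27068, Σs·g = -2532, Σg = -254.
So MᵀM·[p, q, r]ᵀ = Mᵀg: [[26225, 2421, 257]; [2421, 257, 21]; [257, 21, 5]]·[p, q, r]ᵀ = [-27068, -2532, -254]ᵀ.
Inverting the 3×3 Gram matrix, [p, q, r]ᵀ = [-41623/41362, -14106/20681, 156723/41362]ᵀ.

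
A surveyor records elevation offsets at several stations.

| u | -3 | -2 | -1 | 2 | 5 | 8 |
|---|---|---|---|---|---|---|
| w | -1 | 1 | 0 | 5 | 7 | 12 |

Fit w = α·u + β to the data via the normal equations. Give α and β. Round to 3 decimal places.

Sums needed: Σu·u = 107, Σu = 9, Σ1 = 6.
And Σu·w = 142, Σw = 24.
MᵀM·[α, β]ᵀ = Mᵀw becomes [[107, 9]; [9, 6]]·[α, β]ᵀ = [142, 24]ᵀ.
Determinant 107·6 − 9² = 561.
α = (142·6 − 9·24)/561 = 212/187; β = (107·24 − 9·142)/561 = 430/187.

α = 1.134, β = 2.299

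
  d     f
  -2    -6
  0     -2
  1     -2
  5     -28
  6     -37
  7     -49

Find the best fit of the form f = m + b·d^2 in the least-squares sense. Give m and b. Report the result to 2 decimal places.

The normal system MᵀM·[m, b]ᵀ = Mᵀf is [[6, 115]; [115, 4339]]·[m, b]ᵀ = [-124, -4459]ᵀ.
Determinant 6·4339 − 115² = 12809.
m = ((-124)·4339 − 115·(-4459))/12809 = -25251/12809; b = (6·(-4459) − 115·(-124))/12809 = -12494/12809.

m = -1.97, b = -0.98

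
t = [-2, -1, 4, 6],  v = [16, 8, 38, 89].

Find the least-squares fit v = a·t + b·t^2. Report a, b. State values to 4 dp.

a = -2.4381, b = 2.8966

From the data, Σt·t = 57, Σt·t^2 = 271, Σt^2·t^2 = 1569.
And Σt·v = 646, Σt^2·v = 3884.
So MᵀM·[a, b]ᵀ = Mᵀv: [[57, 271]; [271, 1569]]·[a, b]ᵀ = [646, 3884]ᵀ.
Eliminating b: 1569·(row 1) − 271·(row 2) gives 15992·a = 1569·646 − 271·3884 = -38990, so a = -19495/7996.
Then b = (3884 − 271·(-19495/7996))/1569 = 23161/7996.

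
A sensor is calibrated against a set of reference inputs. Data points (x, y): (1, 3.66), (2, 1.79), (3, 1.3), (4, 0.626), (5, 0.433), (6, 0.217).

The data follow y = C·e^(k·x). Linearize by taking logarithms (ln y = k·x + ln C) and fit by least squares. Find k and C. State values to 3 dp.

k = -0.546, C = 6.027

Linearized form: ln y = k·x + ln C. From the 6 transformed points,
Σx = 21.0000, Σ(x)² = 91.0000, Σln y = -0.6912, Σx·ln y = -11.9769.
Equations: 91.0000·k + 21.0000·ln C = -11.9769;  21.0000·k + 6·ln C = -0.6912.
Δ = 91.0000·6 − (21.0000)² = 105.0000; k = (-11.9769·6 − 21.0000·-0.6912)/105.0000 = -0.54614, ln C = (91.0000·-0.6912 − 21.0000·-11.9769)/105.0000 = 1.79630, so C = exp(1.79630) = 6.02731.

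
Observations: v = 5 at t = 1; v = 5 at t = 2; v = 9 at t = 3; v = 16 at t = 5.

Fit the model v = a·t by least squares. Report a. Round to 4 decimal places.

Sums needed: Σt·t = 39.
For Xᵀv: Σt·v = 122.
XᵀX·[a]ᵀ = Xᵀv becomes [[39]]·[a]ᵀ = [122]ᵀ.
Hence a = 122 / 39 ≈ 3.12821.

a = 3.1282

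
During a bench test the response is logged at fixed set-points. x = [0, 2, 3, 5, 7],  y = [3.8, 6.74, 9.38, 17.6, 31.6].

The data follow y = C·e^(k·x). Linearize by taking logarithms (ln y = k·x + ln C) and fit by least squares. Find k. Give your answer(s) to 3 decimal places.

Taking logs, ln y = k·x + ln C, so regress ln y on x.
Σx = 17.0000, Σ(x)² = 87.0000, Σln y = 11.8027, Σx·ln y = 49.0435.
Normal system: [[87.0000, 17.0000]; [17.0000, 5]]·[k, ln C]ᵀ = [49.0435, 11.8027]ᵀ.
Slope k = (n·Σx·ln y − Σx·Σln y)/(n·Σ(x)² − (Σx)²) = (5·49.0435 − 17.0000·11.8027)/146.0000 = 0.30528; ln C = (Σln y − k·Σx)/n = 1.32257.

k = 0.305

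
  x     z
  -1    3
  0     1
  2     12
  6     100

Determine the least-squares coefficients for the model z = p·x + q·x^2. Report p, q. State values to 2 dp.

Forming MᵀM = [[41, 223]; [223, 1313]] and Mᵀz = [621, 3651]ᵀ gives MᵀM·[p, q]ᵀ = Mᵀz.
det = 41·1313 − 223² = 4104.
p = (621·1313 − 223·3651)/4104 = 50/171; q = (41·3651 − 223·621)/4104 = 467/171.

p = 0.29, q = 2.73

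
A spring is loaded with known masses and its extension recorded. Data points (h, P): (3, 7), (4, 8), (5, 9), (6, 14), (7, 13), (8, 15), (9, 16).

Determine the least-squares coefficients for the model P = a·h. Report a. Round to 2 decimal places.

a = 1.92

Setting ∂/∂a … = 0 gives: 280·a = 537.
(Σh·h = 280, Σh·P = 537.)
Hence a = 537 / 280 ≈ 1.91786.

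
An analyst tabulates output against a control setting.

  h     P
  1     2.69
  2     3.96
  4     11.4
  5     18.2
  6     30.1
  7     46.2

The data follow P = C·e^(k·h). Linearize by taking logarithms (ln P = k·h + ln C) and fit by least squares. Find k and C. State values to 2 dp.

Let Y = ln P. Fitting Y = k·h + ln C by least squares:
XᵀX = [[131.0000, 25.0000]; [25.0000, 6]], rhs = [75.2416, 14.9383]ᵀ  (here Σh = 25.0000, Σ(h)² = 131.0000, Σln P = 14.9383, Σh·ln P = 75.2416).
Δ = 131.0000·6 − (25.0000)² = 161.0000; k = (75.2416·6 − 25.0000·14.9383)/161.0000 = 0.48442, ln C = (131.0000·14.9383 − 25.0000·75.2416)/161.0000 = 0.47131, so C = exp(0.47131) = 1.60209.

k = 0.48, C = 1.60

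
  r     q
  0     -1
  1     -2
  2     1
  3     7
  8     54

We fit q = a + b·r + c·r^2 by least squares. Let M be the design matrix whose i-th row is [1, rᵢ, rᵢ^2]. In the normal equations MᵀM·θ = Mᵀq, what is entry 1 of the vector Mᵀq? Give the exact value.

Entry 1 ↔ basis 1, so (Mᵀq)_{1} = Σᵢ qᵢ = (1)·(-1) + (1)·(-2) + (1)·(1) + (1)·(7) + (1)·(54) = 59.

59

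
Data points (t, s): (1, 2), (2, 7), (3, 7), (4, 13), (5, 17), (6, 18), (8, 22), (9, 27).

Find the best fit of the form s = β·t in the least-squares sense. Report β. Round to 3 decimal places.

Forming AᵀA = [[236]] and Aᵀs = [701]ᵀ gives AᵀA·[β]ᵀ = Aᵀs.
Hence β = 701 / 236 ≈ 2.97034.

β = 2.970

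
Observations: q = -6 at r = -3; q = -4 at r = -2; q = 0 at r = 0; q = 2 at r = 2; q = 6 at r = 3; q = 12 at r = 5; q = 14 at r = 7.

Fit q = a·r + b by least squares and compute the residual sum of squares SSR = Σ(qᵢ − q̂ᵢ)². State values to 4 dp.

SSR = 7.5468

From the data, Σr·r = 100, Σr = 12, Σ1 = 7.
For Aᵀq: Σr·q = 206, Σq = 24.
So AᵀA·[a, b]ᵀ = Aᵀq: [[100, 12]; [12, 7]]·[a, b]ᵀ = [206, 24]ᵀ.
Δ = 100·7 − 12² = 556.
a = (206·7 − 12·24)/556 = 577/278; b = (100·24 − 12·206)/556 = -18/139.
Residuals: 99/278, 39/139, 18/139, -281/139, -27/278, 487/278, -111/278; SSR = 1049/139.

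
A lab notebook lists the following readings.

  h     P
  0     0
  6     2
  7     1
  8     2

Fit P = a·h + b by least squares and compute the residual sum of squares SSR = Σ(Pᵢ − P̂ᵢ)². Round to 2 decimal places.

SSR = 0.77

AᵀA·[a, b]ᵀ = AᵀP reads: 149·a + 21·b = 35;  21·a + 4·b = 5.
(Σh·h = 149, Σh = 21, Σ1 = 4, Σh·P = 35, ΣP = 5.)
Δ = 149·4 − 21² = 155.
a = (35·4 − 21·5)/155 = 7/31; b = (149·5 − 21·35)/155 = 2/31.
Residuals: -2/31, 18/31, -20/31, 4/31; SSR = 24/31.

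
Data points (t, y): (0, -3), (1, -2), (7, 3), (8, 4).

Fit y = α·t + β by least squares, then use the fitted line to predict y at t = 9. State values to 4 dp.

ŷ = 4.8000

With design matrix M, MᵀM = [[114, 16]; [16, 4]] and Mᵀy = [51, 2]ᵀ.
det = 114·4 − 16² = 200.
α = (51·4 − 16·2)/200 = 43/50; β = (114·2 − 16·51)/200 = -147/50.
At t = 9: ŷ = (43/50)·(9) + (-147/50)·(1) = 24/5.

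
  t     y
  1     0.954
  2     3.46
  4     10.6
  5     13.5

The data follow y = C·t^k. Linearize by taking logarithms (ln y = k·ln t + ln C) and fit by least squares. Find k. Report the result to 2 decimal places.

k = 1.66

With ln yᵢ as the transformed response and ln tᵢ as the regressor:
Σln t = 3.6889, Σ(ln t)² = 4.9926, Σln y = 6.1577, Σln t·ln y = 8.3221.
Equations: 4.9926·k + 3.6889·ln C = 8.3221;  3.6889·k + 4·ln C = 6.1577.
Solving (det = 6.3624): k = 1.66184, ln C = 0.00685.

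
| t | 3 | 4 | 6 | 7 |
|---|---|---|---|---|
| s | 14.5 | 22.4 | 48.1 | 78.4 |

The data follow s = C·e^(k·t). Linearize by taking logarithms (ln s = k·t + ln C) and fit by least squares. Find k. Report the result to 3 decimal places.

With ln sᵢ as the transformed response and tᵢ as the regressor:
XᵀX = [[110.0000, 20.0000]; [20.0000, 4]], rhs = [74.2312, 14.0183]ᵀ  (here Σt = 20.0000, Σ(t)² = 110.0000, Σln s = 14.0183, Σt·ln s = 74.2312).
Solving (det = 40.0000): k = 0.41396, ln C = 1.43479.

k = 0.414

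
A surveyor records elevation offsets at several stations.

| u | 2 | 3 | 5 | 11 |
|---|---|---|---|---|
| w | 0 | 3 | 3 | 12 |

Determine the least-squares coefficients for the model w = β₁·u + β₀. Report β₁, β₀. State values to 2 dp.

With design matrix M, MᵀM = [[159, 21]; [21, 4]] and Mᵀw = [156, 18]ᵀ.
det = 159·4 − 21² = 195.
β₁ = (156·4 − 21·18)/195 = 82/65; β₀ = (159·18 − 21·156)/195 = -138/65.

β₁ = 1.26, β₀ = -2.12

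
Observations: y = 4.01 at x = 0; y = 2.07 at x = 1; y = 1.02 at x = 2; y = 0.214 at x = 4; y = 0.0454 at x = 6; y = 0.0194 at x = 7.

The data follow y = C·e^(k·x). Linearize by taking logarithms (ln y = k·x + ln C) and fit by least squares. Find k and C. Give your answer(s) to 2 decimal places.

Let Y = ln y. Fitting Y = k·x + ln C by least squares:
Σx = 20.0000, Σ(x)² = 106.0000, Σln y = -6.4404, Σx·ln y = -51.5508.
Equations: 106.0000·k + 20.0000·ln C = -51.5508;  20.0000·k + 6·ln C = -6.4404.
Δ = 106.0000·6 − (20.0000)² = 236.0000; k = (-51.5508·6 − 20.0000·-6.4404)/236.0000 = -0.76482, ln C = (106.0000·-6.4404 − 20.0000·-51.5508)/236.0000 = 1.47601, so C = exp(1.47601) = 4.37544.

k = -0.76, C = 4.38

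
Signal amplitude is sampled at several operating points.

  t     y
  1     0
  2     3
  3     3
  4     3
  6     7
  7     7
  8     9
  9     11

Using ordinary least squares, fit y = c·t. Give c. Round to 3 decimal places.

Setting ∂/∂c … = 0 gives: 260·c = 289.
(Σt·t = 260, Σt·y = 289.)
c = 289/260 = 1.11154.

c = 1.112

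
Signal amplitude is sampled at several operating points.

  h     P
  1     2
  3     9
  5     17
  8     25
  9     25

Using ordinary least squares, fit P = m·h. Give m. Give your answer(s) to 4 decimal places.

Sums needed: Σh·h = 180.
And Σh·P = 539.
m = 539/180 = 2.99444.

m = 2.9944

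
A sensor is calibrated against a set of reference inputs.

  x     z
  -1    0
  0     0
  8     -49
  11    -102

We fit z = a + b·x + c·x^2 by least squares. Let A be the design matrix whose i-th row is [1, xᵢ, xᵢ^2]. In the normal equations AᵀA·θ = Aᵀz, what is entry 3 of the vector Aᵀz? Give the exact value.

Entry 3 ↔ basis x^2, so (Aᵀz)_{3} = Σᵢ (x^2)·zᵢ = (1)·(0) + (0)·(0) + (64)·(-49) + (121)·(-102) = -15478.

-15478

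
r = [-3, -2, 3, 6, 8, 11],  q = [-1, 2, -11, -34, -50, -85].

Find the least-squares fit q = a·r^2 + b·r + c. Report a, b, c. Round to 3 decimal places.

a = -0.504, b = -2.081, c = -1.430

Sums needed: Σr^2·r^2 = 20211, Σr^2·r = 2051, Σr^2 = 243, Σr·r = 243, Σr = 23, Σ1 = 6.
For Mᵀq: Σr^2·q = -14809, Σr·q = -1573, Σq = -179.
So MᵀM·[a, b, c]ᵀ = Mᵀq: [[20211, 2051, 243]; [2051, 243, 23]; [243, 23, 6]]·[a, b, c]ᵀ = [-14809, -1573, -179]ᵀ.
Row-reducing yields a = -266479/528396, b = -366579/176132, c = -188939/132099.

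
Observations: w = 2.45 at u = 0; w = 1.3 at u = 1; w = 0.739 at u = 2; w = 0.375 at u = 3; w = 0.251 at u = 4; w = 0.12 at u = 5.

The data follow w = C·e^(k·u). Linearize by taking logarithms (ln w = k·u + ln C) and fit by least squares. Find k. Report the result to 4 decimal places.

k = -0.5913

With ln wᵢ as the transformed response and uᵢ as the regressor:
Σu = 15.0000, Σ(u)² = 55.0000, Σln w = -3.6274, Σu·ln w = -19.4156.
Equations: 55.0000·k + 15.0000·ln C = -19.4156;  15.0000·k + 6·ln C = -3.6274.
Solving (det = 105.0000): k = -0.59126, ln C = 0.87359.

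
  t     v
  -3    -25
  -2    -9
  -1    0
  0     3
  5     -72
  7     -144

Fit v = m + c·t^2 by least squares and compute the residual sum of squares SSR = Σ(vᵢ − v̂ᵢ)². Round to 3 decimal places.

Sums needed: Σ1 = 6, Σt^2 = 88, Σt^2·t^2 = 3124.
Right-hand side: Σv = -247, Σt^2·v = -9117.
det = 6·3124 − 88² = 11000.
m = ((-247)·3124 − 88·(-9117))/11000 = 697/250; c = (6·(-9117) − 88·(-247))/11000 = -16483/5500.
Residuals: -4487/5500, 549/2750, 1149/5500, 53/250, 741/5500, 333/5500; SSR = 4487/5500.

SSR = 0.816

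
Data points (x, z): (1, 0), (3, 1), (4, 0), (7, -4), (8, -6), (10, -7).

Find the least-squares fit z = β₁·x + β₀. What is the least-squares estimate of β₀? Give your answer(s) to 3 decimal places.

β₀ = 2.594

From the data, Σx·x = 239, Σx = 33, Σ1 = 6.
And Σx·z = -143, Σz = -16.
AᵀA·[β₁, β₀]ᵀ = Aᵀz becomes [[239, 33]; [33, 6]]·[β₁, β₀]ᵀ = [-143, -16]ᵀ.
det = 239·6 − 33² = 345.
β₁ = ((-143)·6 − 33·(-16))/345 = -22/23; β₀ = (239·(-16) − 33·(-143))/345 = 179/69.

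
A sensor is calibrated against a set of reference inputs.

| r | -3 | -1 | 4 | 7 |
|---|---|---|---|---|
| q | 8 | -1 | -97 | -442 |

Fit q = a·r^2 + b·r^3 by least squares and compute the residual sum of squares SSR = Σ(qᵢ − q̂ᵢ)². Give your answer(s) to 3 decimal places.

Setting ∂/∂a … = 0 gives: 2739·a + 17587·b = -23139;  17587·a + 122475·b = -158029.
Δ = 2739·122475 − 17587² = 26156456.
a = ((-23139)·122475 − 17587·(-158029))/26156456 = -27346501/13078228; b = (2739·(-158029) − 17587·(-23139))/26156456 = -12947919/13078228.
Residuals: 287630/3269557, 660177/6539114, -594321/3269557, 268995/6539114; SSR = 344387/6539114.

SSR = 0.053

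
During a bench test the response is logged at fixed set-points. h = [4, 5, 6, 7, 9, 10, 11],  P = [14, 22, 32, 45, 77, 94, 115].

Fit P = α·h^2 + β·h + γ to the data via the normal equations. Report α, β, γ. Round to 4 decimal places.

α = 1.0086, β = -0.6461, γ = 0.1334

Entries of XᵀX: Σh^2·h^2 = 35780, Σh^2·h = 3808, Σh^2 = 428, Σh·h = 428, Σh = 52, Σ1 = 7.
Right-hand side: Σh^2·P = 33683, Σh·P = 3571, ΣP = 399.
XᵀX·[α, β, γ]ᵀ = XᵀP becomes [[35780, 3808, 428]; [3808, 428, 52]; [428, 52, 7]]·[α, β, γ]ᵀ = [33683, 3571, 399]ᵀ.
Row-reducing yields α = 3417/3388, β = -199/308, γ = 113/847.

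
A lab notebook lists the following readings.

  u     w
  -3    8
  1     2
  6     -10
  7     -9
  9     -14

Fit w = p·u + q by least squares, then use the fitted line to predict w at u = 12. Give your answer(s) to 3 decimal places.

The normal equations are: 176·p + 20·q = -271;  20·p + 5·q = -23.
Determinant 176·5 − 20² = 480.
p = ((-271)·5 − 20·(-23))/480 = -179/96; q = (176·(-23) − 20·(-271))/480 = 343/120.
At u = 12: ŵ = (-179/96)·(12) + (343/120)·(1) = -1171/60.

ŵ = -19.517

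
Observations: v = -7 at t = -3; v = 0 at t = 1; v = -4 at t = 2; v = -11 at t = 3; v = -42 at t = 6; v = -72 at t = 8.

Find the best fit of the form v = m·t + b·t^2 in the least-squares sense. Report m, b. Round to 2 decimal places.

Compute the Gram sums: Σt·t = 123, Σt·t^2 = 737, Σt^2·t^2 = 5571.
And Σt·v = -848, Σt^2·v = -6298.
So MᵀM·[m, b]ᵀ = Mᵀv: [[123, 737]; [737, 5571]]·[m, b]ᵀ = [-848, -6298]ᵀ.
Eliminating b: 5571·(row 1) − 737·(row 2) gives 142064·m = 5571·(-848) − 737·(-6298) = -82582, so m = -41291/71032.
Then b = ((-6298) − 737·(-41291/71032))/5571 = -74839/71032.

m = -0.58, b = -1.05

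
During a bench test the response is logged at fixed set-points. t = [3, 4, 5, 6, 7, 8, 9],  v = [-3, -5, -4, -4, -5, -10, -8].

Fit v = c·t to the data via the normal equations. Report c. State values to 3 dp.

Entries of MᵀM: Σt·t = 280.
And Σt·v = -260.
Normal equations: [[280]]·[c]ᵀ = [-260]ᵀ.
c = (-260)/280 = -0.928571.

c = -0.929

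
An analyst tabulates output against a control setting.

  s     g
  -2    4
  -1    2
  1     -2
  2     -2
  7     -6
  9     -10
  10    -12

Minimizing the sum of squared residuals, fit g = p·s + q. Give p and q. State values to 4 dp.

p = -1.1952, q = 0.7251

Normal-equation sums: Σs·s = 240, Σs = 26, Σ1 = 7.
Moment sums: Σs·g = -268, Σg = -26.
XᵀX·[p, q]ᵀ = Xᵀg becomes [[240, 26]; [26, 7]]·[p, q]ᵀ = [-268, -26]ᵀ.
Eliminating q: 7·(row 1) − 26·(row 2) gives 1004·p = 7·(-268) − 26·(-26) = -1200, so p = -300/251.
Then q = ((-26) − 26·(-300/251))/7 = 182/251.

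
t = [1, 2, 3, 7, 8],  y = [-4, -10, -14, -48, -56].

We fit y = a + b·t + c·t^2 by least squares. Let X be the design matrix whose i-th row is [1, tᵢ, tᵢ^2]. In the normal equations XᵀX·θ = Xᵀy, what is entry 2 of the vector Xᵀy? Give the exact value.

-850

Entry 2 ↔ basis t, so (Xᵀy)_{2} = Σᵢ (t)·yᵢ = (1)·(-4) + (2)·(-10) + (3)·(-14) + (7)·(-48) + (8)·(-56) = -850.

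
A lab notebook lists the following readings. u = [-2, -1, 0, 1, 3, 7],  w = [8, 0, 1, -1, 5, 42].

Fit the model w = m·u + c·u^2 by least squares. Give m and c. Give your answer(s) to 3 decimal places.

Compute the Gram sums: Σu·u = 64, Σu·u^2 = 362, Σu^2·u^2 = 2500.
And Σu·w = 292, Σu^2·w = 2134.
det = 64·2500 − 362² = 28956.
m = (292·2500 − 362·2134)/28956 = -10627/7239; c = (64·2134 − 362·292)/28956 = 7718/7239.

m = -1.468, c = 1.066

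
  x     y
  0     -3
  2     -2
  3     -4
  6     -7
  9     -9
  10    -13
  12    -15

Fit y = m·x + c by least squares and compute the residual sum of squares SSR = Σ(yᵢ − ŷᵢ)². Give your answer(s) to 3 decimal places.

With design matrix A, AᵀA = [[374, 42]; [42, 7]] and Aᵀy = [-449, -53]ᵀ.
Eliminating c: 7·(row 1) − 42·(row 2) gives 854·m = 7·(-449) − 42·(-53) = -917, so m = -131/122.
Then c = ((-53) − 42·(-131/122))/7 = -482/427.
Residuals: -799/427, 545/427, 299/854, 4/7, 1531/854, -484/427, -421/427; SSR = 9437/854.

SSR = 11.050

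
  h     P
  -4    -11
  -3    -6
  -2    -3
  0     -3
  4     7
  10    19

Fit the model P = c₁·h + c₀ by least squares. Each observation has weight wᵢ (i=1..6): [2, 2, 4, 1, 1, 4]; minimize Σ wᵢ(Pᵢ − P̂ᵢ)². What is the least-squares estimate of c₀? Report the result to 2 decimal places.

c₀ = -0.67

AᵀWA·[c₁, c₀]ᵀ = AᵀWP reads: 482·c₁ + 22·c₀ = 936;  22·c₁ + 14·c₀ = 34.
(Σwᵢ·h·h = 482, Σwᵢ·h = 22, Σwᵢ·1 = 14, Σwᵢ·h·P = 936, Σwᵢ·P = 34.)
det = 482·14 − 22² = 6264.
c₁ = (936·14 − 22·34)/6264 = 3089/1566; c₀ = (482·34 − 22·936)/6264 = -1051/1566.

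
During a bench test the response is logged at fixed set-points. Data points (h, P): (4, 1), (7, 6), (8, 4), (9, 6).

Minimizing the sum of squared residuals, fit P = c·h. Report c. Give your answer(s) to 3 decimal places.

c = 0.629

Entries of AᵀA: Σh·h = 210.
Right-hand side: Σh·P = 132.
AᵀA·[c]ᵀ = AᵀP becomes [[210]]·[c]ᵀ = [132]ᵀ.
Hence c = 132 / 210 ≈ 0.628571.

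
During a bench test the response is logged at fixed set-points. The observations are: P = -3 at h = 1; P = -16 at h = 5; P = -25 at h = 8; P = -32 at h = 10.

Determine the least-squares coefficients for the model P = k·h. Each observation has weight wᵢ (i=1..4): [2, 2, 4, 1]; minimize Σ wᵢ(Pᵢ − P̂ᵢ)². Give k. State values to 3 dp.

k = -3.152

Normal-equation sums: Σwᵢ·h·h = 408.
Moment sums: Σwᵢ·h·P = -1286.
MᵀWM·[k]ᵀ = MᵀWP becomes [[408]]·[k]ᵀ = [-1286]ᵀ.
k = (-1286)/408 = -3.15196.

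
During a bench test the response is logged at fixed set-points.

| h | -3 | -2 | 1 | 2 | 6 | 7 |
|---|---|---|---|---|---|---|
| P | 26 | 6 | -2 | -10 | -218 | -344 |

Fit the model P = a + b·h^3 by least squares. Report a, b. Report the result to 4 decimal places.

a = -1.5381, b = -0.9996

Compute the Gram sums: Σ1 = 6, Σh^3 = 533, Σh^3·h^3 = 165163.
And ΣP = -542, Σh^3·P = -165912.
MᵀM·[a, b]ᵀ = MᵀP becomes [[6, 533]; [533, 165163]]·[a, b]ᵀ = [-542, -165912]ᵀ.
Δ = 6·165163 − 533² = 706889.
a = ((-542)·165163 − 533·(-165912))/706889 = -1087250/706889; b = (6·(-165912) − 533·(-542))/706889 = -706586/706889.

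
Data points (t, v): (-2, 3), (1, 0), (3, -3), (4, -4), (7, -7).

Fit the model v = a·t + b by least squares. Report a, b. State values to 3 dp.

a = -1.137, b = 0.757

The normal system XᵀX·[a, b]ᵀ = Xᵀv is [[79, 13]; [13, 5]]·[a, b]ᵀ = [-80, -11]ᵀ.
Determinant 79·5 − 13² = 226.
a = ((-80)·5 − 13·(-11))/226 = -257/226; b = (79·(-11) − 13·(-80))/226 = 171/226.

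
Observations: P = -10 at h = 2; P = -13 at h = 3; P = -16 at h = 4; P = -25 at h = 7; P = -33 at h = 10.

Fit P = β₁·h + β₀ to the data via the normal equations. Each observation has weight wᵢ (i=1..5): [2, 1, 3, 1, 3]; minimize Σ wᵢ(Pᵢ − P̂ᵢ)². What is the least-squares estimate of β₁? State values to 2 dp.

Normal-equation sums: Σwᵢ·h·h = 414, Σwᵢ·h = 56, Σwᵢ·1 = 10.
Moment sums: Σwᵢ·h·P = -1436, Σwᵢ·P = -205.
Eliminating β₀: 10·(row 1) − 56·(row 2) gives 1004·β₁ = 10·(-1436) − 56·(-205) = -2880, so β₁ = -720/251.
Then β₀ = ((-205) − 56·(-720/251))/10 = -2227/502.

β₁ = -2.87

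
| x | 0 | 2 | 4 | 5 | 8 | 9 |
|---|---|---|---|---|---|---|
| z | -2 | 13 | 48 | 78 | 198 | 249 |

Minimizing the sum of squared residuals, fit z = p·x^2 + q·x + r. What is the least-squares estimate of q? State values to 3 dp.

Forming MᵀM = [[11554, 1438, 190]; [1438, 190, 28]; [190, 28, 6]] and Mᵀz = [35611, 4433, 584]ᵀ gives MᵀM·[p, q, r]ᵀ = Mᵀz.
Inverting the 3×3 Gram matrix, [p, q, r]ᵀ = [55616/18435, 27569/36870, -10387/6145]ᵀ.

q = 0.748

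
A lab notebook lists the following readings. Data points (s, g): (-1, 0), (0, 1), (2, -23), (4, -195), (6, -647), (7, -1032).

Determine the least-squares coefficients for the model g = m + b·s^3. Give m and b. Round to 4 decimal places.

m = -0.6265, b = -3.0036

Forming MᵀM = [[6, 630]; [630, 168466]] and Mᵀg = [-1896, -506392]ᵀ gives MᵀM·[m, b]ᵀ = Mᵀg.
det = 6·168466 − 630² = 613896.
m = ((-1896)·168466 − 630·(-506392))/613896 = -16024/25579; b = (6·(-506392) − 630·(-1896))/613896 = -76828/25579.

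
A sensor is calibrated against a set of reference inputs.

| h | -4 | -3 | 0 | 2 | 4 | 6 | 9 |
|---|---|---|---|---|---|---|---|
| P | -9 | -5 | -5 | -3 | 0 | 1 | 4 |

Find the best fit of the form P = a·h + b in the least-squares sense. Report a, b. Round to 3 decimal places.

Forming AᵀA = [[162, 14]; [14, 7]] and AᵀP = [87, -17]ᵀ gives AᵀA·[a, b]ᵀ = AᵀP.
Eliminating b: 7·(row 1) − 14·(row 2) gives 938·a = 7·87 − 14·(-17) = 847, so a = 121/134.
Then b = ((-17) − 14·(121/134))/7 = -1986/469.

a = 0.903, b = -4.235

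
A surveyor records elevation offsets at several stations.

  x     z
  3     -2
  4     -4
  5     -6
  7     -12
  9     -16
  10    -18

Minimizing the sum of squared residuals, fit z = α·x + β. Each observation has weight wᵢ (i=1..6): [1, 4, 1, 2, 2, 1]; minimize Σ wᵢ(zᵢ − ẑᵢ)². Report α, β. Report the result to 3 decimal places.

α = -2.387, β = 5.413

Forming AᵀWA = [[458, 66]; [66, 11]] and AᵀWz = [-736, -98]ᵀ gives AᵀWA·[α, β]ᵀ = AᵀWz.
Eliminating β: 11·(row 1) − 66·(row 2) gives 682·α = 11·(-736) − 66·(-98) = -1628, so α = -74/31.
Then β = ((-98) − 66·(-74/31))/11 = 1846/341.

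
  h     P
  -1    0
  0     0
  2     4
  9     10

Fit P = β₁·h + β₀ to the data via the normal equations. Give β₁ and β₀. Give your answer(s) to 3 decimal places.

Setting ∂/∂β₁ … = 0 gives: 86·β₁ + 10·β₀ = 98;  10·β₁ + 4·β₀ = 14.
(Σh·h = 86, Σh = 10, Σ1 = 4, Σh·P = 98, ΣP = 14.)
det = 86·4 − 10² = 244.
β₁ = (98·4 − 10·14)/244 = 63/61; β₀ = (86·14 − 10·98)/244 = 56/61.

β₁ = 1.033, β₀ = 0.918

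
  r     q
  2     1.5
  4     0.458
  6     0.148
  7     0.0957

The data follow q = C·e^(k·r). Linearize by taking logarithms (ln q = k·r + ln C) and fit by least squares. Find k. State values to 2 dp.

k = -0.56

With ln qᵢ as the transformed response and rᵢ as the regressor:
Over the data: Σr = 19.0000, Σ(r)² = 105.0000, Σln q = -4.6325, Σr·ln q = -30.2016.
Normal system: [[105.0000, 19.0000]; [19.0000, 4]]·[k, ln C]ᵀ = [-30.2016, -4.6325]ᵀ.
Δ = 105.0000·4 − (19.0000)² = 59.0000; k = (-30.2016·4 − 19.0000·-4.6325)/59.0000 = -0.55575, ln C = (105.0000·-4.6325 − 19.0000·-30.2016)/59.0000 = 1.48167.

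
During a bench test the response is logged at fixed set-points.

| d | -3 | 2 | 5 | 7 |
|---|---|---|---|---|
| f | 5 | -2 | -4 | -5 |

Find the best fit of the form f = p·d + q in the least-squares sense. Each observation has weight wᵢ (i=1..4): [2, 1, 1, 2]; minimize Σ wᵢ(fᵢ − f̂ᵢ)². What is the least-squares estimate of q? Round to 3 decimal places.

Entries of XᵀWX: Σwᵢ·d·d = 145, Σwᵢ·d = 15, Σwᵢ·1 = 6.
And Σwᵢ·d·f = -124, Σwᵢ·f = -6.
Normal equations: [[145, 15]; [15, 6]]·[p, q]ᵀ = [-124, -6]ᵀ.
Δ = 145·6 − 15² = 645.
p = ((-124)·6 − 15·(-6))/645 = -218/215; q = (145·(-6) − 15·(-124))/645 = 66/43.

q = 1.535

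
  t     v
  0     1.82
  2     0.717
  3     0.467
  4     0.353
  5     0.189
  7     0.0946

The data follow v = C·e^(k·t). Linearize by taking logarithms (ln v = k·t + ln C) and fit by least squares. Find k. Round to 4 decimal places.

k = -0.4234

Linearized form: ln v = k·t + ln C. From the 6 transformed points,
Σt = 21.0000, Σ(t)² = 103.0000, Σln v = -5.5607, Σt·ln v = -31.9515.
Normal system: [[103.0000, 21.0000]; [21.0000, 6]]·[k, ln C]ᵀ = [-31.9515, -5.5607]ᵀ.
Solving (det = 177.0000): k = -0.42336, ln C = 0.55499.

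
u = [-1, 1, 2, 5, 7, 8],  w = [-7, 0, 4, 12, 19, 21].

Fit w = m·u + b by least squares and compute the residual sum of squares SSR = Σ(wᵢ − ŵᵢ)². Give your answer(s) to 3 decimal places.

SSR = 2.200

Sums needed: Σu·u = 144, Σu = 22, Σ1 = 6.
For Mᵀw: Σu·w = 376, Σw = 49.
Eliminating b: 6·(row 1) − 22·(row 2) gives 380·m = 6·376 − 22·49 = 1178, so m = 31/10.
Then b = (49 − 22·(31/10))/6 = -16/5.
Residuals: -7/10, 1/10, 1, -3/10, 1/2, -3/5; SSR = 11/5.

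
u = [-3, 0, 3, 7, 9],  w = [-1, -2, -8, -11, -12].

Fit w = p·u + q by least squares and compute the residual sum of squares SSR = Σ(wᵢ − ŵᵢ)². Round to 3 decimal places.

SSR = 5.198

The normal system AᵀA·[p, q]ᵀ = Aᵀw is [[148, 16]; [16, 5]]·[p, q]ᵀ = [-206, -34]ᵀ.
Δ = 148·5 − 16² = 484.
p = ((-206)·5 − 16·(-34))/484 = -243/242; q = (148·(-34) − 16·(-206))/484 = -434/121.
Residuals: -103/242, 192/121, -339/242, -93/242, 151/242; SSR = 629/121.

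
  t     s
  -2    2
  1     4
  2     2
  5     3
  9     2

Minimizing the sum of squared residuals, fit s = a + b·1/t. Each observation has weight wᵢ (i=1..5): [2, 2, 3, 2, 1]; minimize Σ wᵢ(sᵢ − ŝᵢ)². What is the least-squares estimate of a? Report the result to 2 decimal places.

The normal system MᵀWM·[a, b]ᵀ = MᵀWs is [[10, 271/90]; [271/90, 27073/8100]]·[a, b]ᵀ = [26, 469/45]ᵀ.
Δ = 10·(27073/8100) − (271/90)² = 7307/300.
a = (26·(27073/8100) − (271/90)·(469/45))/(7307/300) = 149900/65763; b = (10·(469/45) − (271/90)·26)/(7307/300) = 7780/7307.

a = 2.28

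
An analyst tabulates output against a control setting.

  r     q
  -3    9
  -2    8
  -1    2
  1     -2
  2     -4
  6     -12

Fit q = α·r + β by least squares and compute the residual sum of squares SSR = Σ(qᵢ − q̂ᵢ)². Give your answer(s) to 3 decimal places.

SSR = 8.978

The normal equations are: 55·α + 3·β = -127;  3·α + 6·β = 1.
Δ = 55·6 − 3² = 321.
α = ((-127)·6 − 3·1)/321 = -255/107; β = (55·1 − 3·(-127))/321 = 436/321.
Residuals: 158/321, 602/321, -559/321, -313/321, -190/321, 302/321; SSR = 2882/321.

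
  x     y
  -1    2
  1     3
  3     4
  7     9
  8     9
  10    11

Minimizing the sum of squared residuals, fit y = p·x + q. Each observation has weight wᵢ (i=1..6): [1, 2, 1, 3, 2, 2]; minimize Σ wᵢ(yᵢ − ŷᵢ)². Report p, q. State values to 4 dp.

p = 0.8802, q = 2.3007

The normal system AᵀWA·[p, q]ᵀ = AᵀWy is [[487, 61]; [61, 11]]·[p, q]ᵀ = [569, 79]ᵀ.
det = 487·11 − 61² = 1636.
p = (569·11 − 61·79)/1636 = 360/409; q = (487·79 − 61·569)/1636 = 941/409.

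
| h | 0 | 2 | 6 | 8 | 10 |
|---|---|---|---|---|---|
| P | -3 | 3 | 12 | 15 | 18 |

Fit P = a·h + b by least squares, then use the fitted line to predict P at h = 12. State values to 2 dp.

P̂ = 23.23

Compute the Gram sums: Σh·h = 204, Σh = 26, Σ1 = 5.
And Σh·P = 378, ΣP = 45.
Normal equations: [[204, 26]; [26, 5]]·[a, b]ᵀ = [378, 45]ᵀ.
Determinant 204·5 − 26² = 344.
a = (378·5 − 26·45)/344 = 90/43; b = (204·45 − 26·378)/344 = -81/43.
At h = 12: P̂ = (90/43)·(12) + (-81/43)·(1) = 999/43.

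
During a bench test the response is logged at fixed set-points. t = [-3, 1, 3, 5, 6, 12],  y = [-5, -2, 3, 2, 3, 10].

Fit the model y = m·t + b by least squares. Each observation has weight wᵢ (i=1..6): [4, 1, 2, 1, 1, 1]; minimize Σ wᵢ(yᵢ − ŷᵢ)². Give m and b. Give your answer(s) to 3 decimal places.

MᵀWM·[m, b]ᵀ = MᵀWy reads: 260·m + 18·b = 224;  18·m + 10·b = -1.
det = 260·10 − 18² = 2276.
m = (224·10 − 18·(-1))/2276 = 1129/1138; b = (260·(-1) − 18·224)/2276 = -1073/569.

m = 0.992, b = -1.886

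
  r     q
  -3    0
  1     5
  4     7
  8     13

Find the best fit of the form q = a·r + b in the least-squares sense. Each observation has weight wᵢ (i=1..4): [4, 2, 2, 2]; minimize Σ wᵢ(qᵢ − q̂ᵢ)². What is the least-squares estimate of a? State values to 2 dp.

a = 1.14

MᵀWM·[a, b]ᵀ = MᵀWq reads: 198·a + 14·b = 274;  14·a + 10·b = 50.
(Σwᵢ·r·r = 198, Σwᵢ·r = 14, Σwᵢ·1 = 10, Σwᵢ·r·q = 274, Σwᵢ·q = 50.)
Δ = 198·10 − 14² = 1784.
a = (274·10 − 14·50)/1784 = 255/223; b = (198·50 − 14·274)/1784 = 758/223.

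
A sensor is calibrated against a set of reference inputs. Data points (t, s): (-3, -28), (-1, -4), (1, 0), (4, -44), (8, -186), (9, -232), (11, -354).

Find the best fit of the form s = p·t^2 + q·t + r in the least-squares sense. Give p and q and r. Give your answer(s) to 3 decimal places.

The normal system XᵀX·[p, q, r]ᵀ = Xᵀs is [[25637, 2609, 293]; [2609, 293, 29]; [293, 29, 7]]·[p, q, r]ᵀ = [-74490, -7558, -848]ᵀ.
Row-reducing yields p = -240064/79881, q = 68359/79881, r = 29393/26627.

p = -3.005, q = 0.856, r = 1.104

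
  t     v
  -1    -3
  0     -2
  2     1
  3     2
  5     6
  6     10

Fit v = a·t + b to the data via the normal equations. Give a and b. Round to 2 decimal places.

With design matrix X, XᵀX = [[75, 15]; [15, 6]] and Xᵀv = [101, 14]ᵀ.
Eliminating b: 6·(row 1) − 15·(row 2) gives 225·a = 6·101 − 15·14 = 396, so a = 44/25.
Then b = (14 − 15·(44/25))/6 = -31/15.

a = 1.76, b = -2.07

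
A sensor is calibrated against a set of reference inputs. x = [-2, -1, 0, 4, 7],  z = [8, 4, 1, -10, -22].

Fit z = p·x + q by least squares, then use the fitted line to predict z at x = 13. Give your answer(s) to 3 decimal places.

ẑ = -40.392

The normal system AᵀA·[p, q]ᵀ = Aᵀz is [[70, 8]; [8, 5]]·[p, q]ᵀ = [-214, -19]ᵀ.
Eliminating q: 5·(row 1) − 8·(row 2) gives 286·p = 5·(-214) − 8·(-19) = -918, so p = -459/143.
Then q = ((-19) − 8·(-459/143))/5 = 191/143.
At x = 13: ẑ = (-459/143)·(13) + (191/143)·(1) = -5776/143.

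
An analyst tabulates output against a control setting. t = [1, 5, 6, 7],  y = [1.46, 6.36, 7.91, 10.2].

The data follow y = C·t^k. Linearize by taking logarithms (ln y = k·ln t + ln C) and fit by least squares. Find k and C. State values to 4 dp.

Taking logs, ln y = k·ln t + ln C, so regress ln y on ln t.
XᵀX = [[9.5873, 5.3471]; [5.3471, 4]], rhs = [11.2023, 6.6190]ᵀ  (here Σln t = 5.3471, Σ(ln t)² = 9.5873, Σln y = 6.6190, Σln t·ln y = 11.2023).
Δ = 9.5873·4 − (5.3471)² = 9.7575; k = (11.2023·4 − 5.3471·6.6190)/9.7575 = 0.96507, ln C = (9.5873·6.6190 − 5.3471·11.2023)/9.7575 = 0.36467, so C = exp(0.36467) = 1.44004.

k = 0.9651, C = 1.4400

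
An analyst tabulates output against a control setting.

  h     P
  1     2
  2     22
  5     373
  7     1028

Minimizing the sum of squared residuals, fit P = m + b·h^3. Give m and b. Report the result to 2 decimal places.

With design matrix X, XᵀX = [[4, 477]; [477, 133339]] and XᵀP = [1425, 399407]ᵀ.
Eliminating b: 133339·(row 1) − 477·(row 2) gives 305827·m = 133339·1425 − 477·399407 = -509064, so m = -509064/305827.
Then b = (399407 − 477·(-509064/305827))/133339 = 917903/305827.

m = -1.66, b = 3.00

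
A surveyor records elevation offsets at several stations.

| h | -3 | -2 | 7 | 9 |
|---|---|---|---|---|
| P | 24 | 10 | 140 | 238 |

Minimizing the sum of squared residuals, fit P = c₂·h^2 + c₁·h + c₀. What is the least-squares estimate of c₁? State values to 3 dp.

Setting ∂/∂c₂ … = 0 gives: 9059·c₂ + 1037·c₁ + 143·c₀ = 26394;  1037·c₂ + 143·c₁ + 11·c₀ = 3030;  143·c₂ + 11·c₁ + 4·c₀ = 412.
(Σh^2·h^2 = 9059, Σh^2·h = 1037, Σh^2 = 143, Σh·h = 143, Σh = 11, Σ1 = 4, Σh^2·P = 26394, Σh·P = 3030, ΣP = 412.)
Solving the 3×3 system (Gaussian elimination) gives c₂ = 31345/10194, c₁ = -7453/10194, c₀ = -8351/1699.

c₁ = -0.731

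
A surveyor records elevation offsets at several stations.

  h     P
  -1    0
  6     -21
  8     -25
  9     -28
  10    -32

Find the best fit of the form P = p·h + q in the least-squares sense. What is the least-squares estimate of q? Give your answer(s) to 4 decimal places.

Sums needed: Σh·h = 282, Σh = 32, Σ1 = 5.
Moment sums: Σh·P = -898, ΣP = -106.
Normal equations: [[282, 32]; [32, 5]]·[p, q]ᵀ = [-898, -106]ᵀ.
Determinant 282·5 − 32² = 386.
p = ((-898)·5 − 32·(-106))/386 = -549/193; q = (282·(-106) − 32·(-898))/386 = -578/193.

q = -2.9948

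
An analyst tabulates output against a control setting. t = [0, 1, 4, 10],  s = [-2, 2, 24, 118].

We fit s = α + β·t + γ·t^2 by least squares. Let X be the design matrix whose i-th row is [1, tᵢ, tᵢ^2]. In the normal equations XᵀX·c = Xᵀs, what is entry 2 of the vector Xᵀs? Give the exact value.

1278

Entry 2 ↔ basis t, so (Xᵀs)_{2} = Σᵢ (t)·sᵢ = (0)·(-2) + (1)·(2) + (4)·(24) + (10)·(118) = 1278.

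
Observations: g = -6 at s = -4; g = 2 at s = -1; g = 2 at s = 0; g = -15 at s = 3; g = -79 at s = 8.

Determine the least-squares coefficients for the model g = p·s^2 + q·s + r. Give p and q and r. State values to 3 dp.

p = -0.979, q = -2.192, r = 1.051

The normal system MᵀM·[p, q, r]ᵀ = Mᵀg is [[4434, 474, 90]; [474, 90, 6]; [90, 6, 5]]·[p, q, r]ᵀ = [-5285, -655, -96]ᵀ.
Row-reducing yields p = -40397/41268, q = -90473/41268, r = 3614/3439.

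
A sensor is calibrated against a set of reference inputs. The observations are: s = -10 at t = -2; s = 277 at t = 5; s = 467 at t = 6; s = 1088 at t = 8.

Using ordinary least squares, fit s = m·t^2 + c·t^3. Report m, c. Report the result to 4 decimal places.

m = 1.1189, c = 1.9841

The normal equations are: 6033·m + 43637·c = 93329;  43637·m + 324489·c = 692633.
(Σt^2·t^2 = 6033, Σt^2·t^3 = 43637, Σt^3·t^3 = 324489, Σt^2·s = 93329, Σt^3·s = 692633.)
Eliminating c: 324489·(row 1) − 43637·(row 2) gives 53454368·m = 324489·93329 − 43637·692633 = 59807660, so m = 1359265/1214872.
Then c = (692633 − 43637·(1359265/1214872))/324489 = 26514329/13363592.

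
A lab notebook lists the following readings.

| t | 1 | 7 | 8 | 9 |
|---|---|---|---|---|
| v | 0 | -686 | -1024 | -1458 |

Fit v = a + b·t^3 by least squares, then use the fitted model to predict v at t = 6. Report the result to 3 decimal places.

The normal system AᵀA·[a, b]ᵀ = Aᵀv is [[4, 1585]; [1585, 911235]]·[a, b]ᵀ = [-3168, -1822468]ᵀ.
Δ = 4·911235 − 1585² = 1132715.
a = ((-3168)·911235 − 1585·(-1822468))/1132715 = 363860/226543; b = (4·(-1822468) − 1585·(-3168))/1132715 = -2268592/1132715.
At t = 6: v̂ = (363860/226543)·(1) + (-2268592/1132715)·(216) = -488196572/1132715.

v̂ = -430.997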